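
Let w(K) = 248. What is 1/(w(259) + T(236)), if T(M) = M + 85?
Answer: 1/569 ≈ 0.0017575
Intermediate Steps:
T(M) = 85 + M
1/(w(259) + T(236)) = 1/(248 + (85 + 236)) = 1/(248 + 321) = 1/569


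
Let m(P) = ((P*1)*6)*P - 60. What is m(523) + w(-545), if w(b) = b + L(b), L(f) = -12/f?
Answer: 894110117/545 ≈ 1.6406e+6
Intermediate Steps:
m(P) = -60 + 6*P² (m(P) = (P*6)*P - 60 = (6*P)*P - 60 = 6*P² - 60 = -60 + 6*P²)
w(b) = b - 12/b
m(523) + w(-545) = (-60 + 6*523²) + (-545 - 12/(-545)) = (-60 + 6*273529) + (-545 - 12*(-1/545)) = (-60 + 1641174) + (-545 + 12/545) = 1641114 - 297013/545 = 894110117/545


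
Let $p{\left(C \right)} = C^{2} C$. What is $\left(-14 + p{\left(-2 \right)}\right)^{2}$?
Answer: $484$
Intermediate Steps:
$p{\left(C \right)} = C^{3}$
$\left(-14 + p{\left(-2 \right)}\right)^{2} = \left(-14 + \left(-2\right)^{3}\right)^{2} = \left(-14 - 8\right)^{2} = \left(-22\right)^{2} = 484$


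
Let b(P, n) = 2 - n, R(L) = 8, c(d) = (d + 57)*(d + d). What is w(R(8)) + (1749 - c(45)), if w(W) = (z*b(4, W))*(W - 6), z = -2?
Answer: -7407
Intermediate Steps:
c(d) = 2*d*(57 + d) (c(d) = (57 + d)*(2*d) = 2*d*(57 + d))
w(W) = (-6 + W)*(-4 + 2*W) (w(W) = (-2*(2 - W))*(W - 6) = (-4 + 2*W)*(-6 + W) = (-6 + W)*(-4 + 2*W))
w(R(8)) + (1749 - c(45)) = 2*(-6 + 8)*(-2 + 8) + (1749 - 2*45*(57 + 45)) = 2*2*6 + (1749 - 2*45*102) = 24 + (1749 - 1*9180) = 24 + (1749 - 9180) = 24 - 7431 = -7407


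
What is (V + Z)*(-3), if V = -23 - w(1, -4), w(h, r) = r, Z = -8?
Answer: 81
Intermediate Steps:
V = -19 (V = -23 - 1*(-4) = -23 + 4 = -19)
(V + Z)*(-3) = (-19 - 8)*(-3) = -27*(-3) = 81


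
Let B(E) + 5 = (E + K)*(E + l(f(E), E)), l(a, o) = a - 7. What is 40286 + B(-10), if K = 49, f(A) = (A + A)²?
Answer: 55218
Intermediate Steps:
f(A) = 4*A² (f(A) = (2*A)² = 4*A²)
l(a, o) = -7 + a
B(E) = -5 + (49 + E)*(-7 + E + 4*E²) (B(E) = -5 + (E + 49)*(E + (-7 + 4*E²)) = -5 + (49 + E)*(-7 + E + 4*E²))
40286 + B(-10) = 40286 + (-348 + 4*(-10)³ + 42*(-10) + 197*(-10)²) = 40286 + (-348 + 4*(-1000) - 420 + 197*100) = 40286 + (-348 - 4000 - 420 + 19700) = 40286 + 14932 = 55218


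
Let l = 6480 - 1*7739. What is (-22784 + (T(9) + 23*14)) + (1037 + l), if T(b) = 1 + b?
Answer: -22674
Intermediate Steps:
l = -1259 (l = 6480 - 7739 = -1259)
(-22784 + (T(9) + 23*14)) + (1037 + l) = (-22784 + ((1 + 9) + 23*14)) + (1037 - 1259) = (-22784 + (10 + 322)) - 222 = (-22784 + 332) - 222 = -22452 - 222 = -22674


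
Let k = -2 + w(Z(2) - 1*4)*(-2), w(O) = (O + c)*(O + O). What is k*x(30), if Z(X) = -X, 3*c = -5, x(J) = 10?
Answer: -1860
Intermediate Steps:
c = -5/3 (c = (⅓)*(-5) = -5/3 ≈ -1.6667)
w(O) = 2*O*(-5/3 + O) (w(O) = (O - 5/3)*(O + O) = (-5/3 + O)*(2*O) = 2*O*(-5/3 + O))
k = -186 (k = -2 + (2*(-1*2 - 1*4)*(-5 + 3*(-1*2 - 1*4))/3)*(-2) = -2 + (2*(-2 - 4)*(-5 + 3*(-2 - 4))/3)*(-2) = -2 + ((⅔)*(-6)*(-5 + 3*(-6)))*(-2) = -2 + ((⅔)*(-6)*(-5 - 18))*(-2) = -2 + ((⅔)*(-6)*(-23))*(-2) = -2 + 92*(-2) = -2 - 184 = -186)
k*x(30) = -186*10 = -1860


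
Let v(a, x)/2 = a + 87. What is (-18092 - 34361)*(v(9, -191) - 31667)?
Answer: 1650958175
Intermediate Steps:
v(a, x) = 174 + 2*a (v(a, x) = 2*(a + 87) = 2*(87 + a) = 174 + 2*a)
(-18092 - 34361)*(v(9, -191) - 31667) = (-18092 - 34361)*((174 + 2*9) - 31667) = -52453*((174 + 18) - 31667) = -52453*(192 - 31667) = -52453*(-31475) = 1650958175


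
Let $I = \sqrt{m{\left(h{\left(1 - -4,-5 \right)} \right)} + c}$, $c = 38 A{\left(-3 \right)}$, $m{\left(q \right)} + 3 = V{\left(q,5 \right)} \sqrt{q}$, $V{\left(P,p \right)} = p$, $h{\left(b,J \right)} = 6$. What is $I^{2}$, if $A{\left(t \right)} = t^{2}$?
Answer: $339 + 5 \sqrt{6} \approx 351.25$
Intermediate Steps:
$m{\left(q \right)} = -3 + 5 \sqrt{q}$
$c = 342$ ($c = 38 \left(-3\right)^{2} = 38 \cdot 9 = 342$)
$I = \sqrt{339 + 5 \sqrt{6}}$ ($I = \sqrt{\left(-3 + 5 \sqrt{6}\right) + 342} = \sqrt{339 + 5 \sqrt{6}} \approx 18.742$)
$I^{2} = \left(\sqrt{339 + 5 \sqrt{6}}\right)^{2} = 339 + 5 \sqrt{6}$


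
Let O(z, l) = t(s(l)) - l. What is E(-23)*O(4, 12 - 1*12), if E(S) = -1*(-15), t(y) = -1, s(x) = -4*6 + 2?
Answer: -15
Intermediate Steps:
s(x) = -22 (s(x) = -24 + 2 = -22)
E(S) = 15
O(z, l) = -1 - l
E(-23)*O(4, 12 - 1*12) = 15*(-1 - (12 - 1*12)) = 15*(-1 - (12 - 12)) = 15*(-1 - 1*0) = 15*(-1 + 0) = 15*(-1) = -15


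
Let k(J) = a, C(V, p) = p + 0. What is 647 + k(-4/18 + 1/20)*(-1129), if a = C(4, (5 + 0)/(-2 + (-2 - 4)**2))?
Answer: 16353/34 ≈ 480.97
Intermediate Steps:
C(V, p) = p
a = 5/34 (a = (5 + 0)/(-2 + (-2 - 4)**2) = 5/(-2 + (-6)**2) = 5/(-2 + 36) = 5/34 ≈ 0.14706)
k(J) = 5/34
647 + k(-4/18 + 1/20)*(-1129) = 647 + (5/34)*(-1129) = 647 - 5645/34 = 16353/34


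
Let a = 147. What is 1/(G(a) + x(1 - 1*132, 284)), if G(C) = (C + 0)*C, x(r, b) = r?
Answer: 1/21478 ≈ 4.6559e-5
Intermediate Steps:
G(C) = C² (G(C) = C*C = C²)
1/(G(a) + x(1 - 1*132, 284)) = 1/(147² + (1 - 1*132)) = 1/(21609 + (1 - 132)) = 1/(21609 - 131) = 1/21478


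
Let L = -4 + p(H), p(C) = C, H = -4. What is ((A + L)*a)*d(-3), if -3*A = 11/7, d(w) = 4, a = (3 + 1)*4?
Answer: -11456/21 ≈ -545.52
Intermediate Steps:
a = 16 (a = 4*4 = 16)
A = -11/21 (A = -11/(3*7) = -1/3*11/7 = -11/21 ≈ -0.52381)
L = -8 (L = -4 - 4 = -8)
((A + L)*a)*d(-3) = ((-11/21 - 8)*16)*4 = -179/21*16*4 = -2864/21*4 = -11456/21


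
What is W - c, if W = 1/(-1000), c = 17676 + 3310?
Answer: -20986001/1000 ≈ -20986.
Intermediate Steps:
c = 20986
W = -1/1000 ≈ -0.0010000
W - c = -1/1000 - 1*20986 = -1/1000 - 20986 = -20986001/1000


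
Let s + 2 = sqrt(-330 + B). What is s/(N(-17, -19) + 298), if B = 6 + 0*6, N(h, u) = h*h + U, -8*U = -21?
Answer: -16/4717 + 144*I/4717 ≈ -0.003392 + 0.030528*I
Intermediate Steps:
U = 21/8 (U = -1/8*(-21) = 21/8 ≈ 2.6250)
N(h, u) = 21/8 + h**2 (N(h, u) = h*h + 21/8 = h**2 + 21/8 = 21/8 + h**2)
B = 6 (B = 6 + 0 = 6)
s = -2 + 18*I (s = -2 + sqrt(-330 + 6) = -2 + sqrt(-324) = -2 + 18*I ≈ -2.0 + 18.0*I)
s/(N(-17, -19) + 298) = (-2 + 18*I)/((21/8 + (-17)**2) + 298) = (-2 + 18*I)/((21/8 + 289) + 298) = (-2 + 18*I)/(2333/8 + 298) = (-2 + 18*I)/(4717/8) = (-2 + 18*I)*(8/4717) = -16/4717 + 144*I/4717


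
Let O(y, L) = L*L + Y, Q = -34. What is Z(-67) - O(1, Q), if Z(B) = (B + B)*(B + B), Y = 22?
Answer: 16778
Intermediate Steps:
O(y, L) = 22 + L² (O(y, L) = L*L + 22 = L² + 22 = 22 + L²)
Z(B) = 4*B² (Z(B) = (2*B)*(2*B) = 4*B²)
Z(-67) - O(1, Q) = 4*(-67)² - (22 + (-34)²) = 4*4489 - (22 + 1156) = 17956 - 1*1178 = 17956 - 1178 = 16778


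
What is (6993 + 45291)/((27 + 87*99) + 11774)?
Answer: 26142/10207 ≈ 2.5612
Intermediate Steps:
(6993 + 45291)/((27 + 87*99) + 11774) = 52284/((27 + 8613) + 11774) = 52284/(8640 + 11774) = 52284/20414 = 52284*(1/20414) = 26142/10207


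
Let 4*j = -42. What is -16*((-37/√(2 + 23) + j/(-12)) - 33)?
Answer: 3162/5 ≈ 632.40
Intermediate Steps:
j = -21/2 (j = (¼)*(-42) = -21/2 ≈ -10.500)
-16*((-37/√(2 + 23) + j/(-12)) - 33) = -16*((-37/√(2 + 23) - 21/2/(-12)) - 33) = -16*((-37/(√25) - 21/2*(-1/12)) - 33) = -16*((-37/5 + 7/8) - 33) = -16*(-261/40 - 33) = -16*(-1581/40) = 3162/5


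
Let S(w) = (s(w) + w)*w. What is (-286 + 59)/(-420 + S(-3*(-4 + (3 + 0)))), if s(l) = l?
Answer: 227/402 ≈ 0.56468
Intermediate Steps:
S(w) = 2*w**2 (S(w) = (w + w)*w = (2*w)*w = 2*w**2)
(-286 + 59)/(-420 + S(-3*(-4 + (3 + 0)))) = (-286 + 59)/(-420 + 2*(-3*(-4 + (3 + 0)))**2) = -227/(-420 + 2*(-3*(-4 + 3))**2) = -227/(-420 + 2*(-3*(-1))**2) = -227/(-420 + 2*3**2) = -227/(-420 + 2*9) = -227/(-420 + 18) = -227/(-402) = -227*(-1/402) = 227/402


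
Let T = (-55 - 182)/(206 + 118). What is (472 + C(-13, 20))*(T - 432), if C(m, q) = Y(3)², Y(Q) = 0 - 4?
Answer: -5701670/27 ≈ -2.1117e+5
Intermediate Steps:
Y(Q) = -4
T = -79/108 (T = -237/324 = -237*1/324 = -79/108 ≈ -0.73148)
C(m, q) = 16 (C(m, q) = (-4)² = 16)
(472 + C(-13, 20))*(T - 432) = (472 + 16)*(-79/108 - 432) = 488*(-46735/108) = -5701670/27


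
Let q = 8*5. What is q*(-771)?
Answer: -30840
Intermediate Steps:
q = 40
q*(-771) = 40*(-771) = -30840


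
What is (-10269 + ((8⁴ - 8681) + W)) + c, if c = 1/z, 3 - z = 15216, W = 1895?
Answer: -197145268/15213 ≈ -12959.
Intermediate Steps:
z = -15213 (z = 3 - 1*15216 = 3 - 15216 = -15213)
c = -1/15213 (c = 1/(-15213) = -1/15213 ≈ -6.5733e-5)
(-10269 + ((8⁴ - 8681) + W)) + c = (-10269 + ((8⁴ - 8681) + 1895)) - 1/15213 = (-10269 + ((4096 - 8681) + 1895)) - 1/15213 = (-10269 + (-4585 + 1895)) - 1/15213 = (-10269 - 2690) - 1/15213 = -12959 - 1/15213 = -197145268/15213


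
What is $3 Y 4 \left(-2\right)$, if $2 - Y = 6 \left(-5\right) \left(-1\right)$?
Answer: $672$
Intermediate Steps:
$Y = -28$ ($Y = 2 - 6 \left(-5\right) \left(-1\right) = 2 - \left(-30\right) \left(-1\right) = 2 - 30 = -28$)
$3 Y 4 \left(-2\right) = 3 \left(-28\right) 4 \left(-2\right) = \left(-84\right) \left(-8\right) = 672$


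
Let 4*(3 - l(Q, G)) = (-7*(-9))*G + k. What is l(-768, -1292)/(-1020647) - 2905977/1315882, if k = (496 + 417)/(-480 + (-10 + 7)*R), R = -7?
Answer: -2747352020201327/1232920832370372 ≈ -2.2283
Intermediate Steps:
k = -913/459 (k = (496 + 417)/(-480 + (-10 + 7)*(-7)) = 913/(-480 - 3*(-7)) = 913/(-480 + 21) = 913/(-459) = 913*(-1/459) = -913/459 ≈ -1.9891)
l(Q, G) = 6421/1836 - 63*G/4 (l(Q, G) = 3 - ((-7*(-9))*G - 913/459)/4 = 3 - (63*G - 913/459)/4 = 3 - (-913/459 + 63*G)/4 = 3 + (913/1836 - 63*G/4) = 6421/1836 - 63*G/4)
l(-768, -1292)/(-1020647) - 2905977/1315882 = (6421/1836 - 63/4*(-1292))/(-1020647) - 2905977/1315882 = (6421/1836 + 20349)*(-1/1020647) - 2905977*1/1315882 = (37367185/1836)*(-1/1020647) - 2905977/1315882 = -37367185/1873907892 - 2905977/1315882 = -2747352020201327/1232920832370372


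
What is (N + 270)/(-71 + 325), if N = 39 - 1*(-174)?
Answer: 483/254 ≈ 1.9016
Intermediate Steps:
N = 213 (N = 39 + 174 = 213)
(N + 270)/(-71 + 325) = (213 + 270)/(-71 + 325) = 483/254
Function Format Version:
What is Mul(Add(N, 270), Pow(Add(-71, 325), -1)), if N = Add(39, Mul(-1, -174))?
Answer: Rational(483, 254) ≈ 1.9016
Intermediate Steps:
N = 213 (N = Add(39, 174) = 213)
Mul(Add(N, 270), Pow(Add(-71, 325), -1)) = Mul(Add(213, 270), Pow(Add(-71, 325), -1)) = Mul(483, Pow(254, -1)) = Mul(483, Rational(1, 254)) = Rational(483, 254)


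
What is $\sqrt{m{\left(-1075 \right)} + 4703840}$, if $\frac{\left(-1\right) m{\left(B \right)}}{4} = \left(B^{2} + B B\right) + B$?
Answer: $2 i \sqrt{1134215} \approx 2130.0 i$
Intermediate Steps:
$m{\left(B \right)} = - 8 B^{2} - 4 B$ ($m{\left(B \right)} = - 4 \left(\left(B^{2} + B B\right) + B\right) = - 4 \left(\left(B^{2} + B^{2}\right) + B\right) = - 4 \left(2 B^{2} + B\right) = - 4 \left(B + 2 B^{2}\right) = - 8 B^{2} - 4 B$)
$\sqrt{m{\left(-1075 \right)} + 4703840} = \sqrt{\left(-4\right) \left(-1075\right) \left(1 + 2 \left(-1075\right)\right) + 4703840} = \sqrt{\left(-4\right) \left(-1075\right) \left(1 - 2150\right) + 4703840} = \sqrt{\left(-4\right) \left(-1075\right) \left(-2149\right) + 4703840} = \sqrt{-9240700 + 4703840} = \sqrt{-4536860} = 2 i \sqrt{1134215}$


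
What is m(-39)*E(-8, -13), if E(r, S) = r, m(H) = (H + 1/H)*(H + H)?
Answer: -24352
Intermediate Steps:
m(H) = 2*H*(H + 1/H) (m(H) = (H + 1/H)*(2*H) = 2*H*(H + 1/H))
m(-39)*E(-8, -13) = (2 + 2*(-39)²)*(-8) = (2 + 2*1521)*(-8) = (2 + 3042)*(-8) = 3044*(-8) = -24352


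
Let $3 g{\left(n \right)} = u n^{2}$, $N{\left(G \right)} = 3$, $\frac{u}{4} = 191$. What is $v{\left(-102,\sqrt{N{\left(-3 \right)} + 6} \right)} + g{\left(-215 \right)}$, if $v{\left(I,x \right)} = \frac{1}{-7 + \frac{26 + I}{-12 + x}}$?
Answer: $\frac{459106727}{39} \approx 1.1772 \cdot 10^{7}$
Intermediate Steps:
$u = 764$ ($u = 4 \cdot 191 = 764$)
$v{\left(I,x \right)} = \frac{1}{-7 + \frac{26 + I}{-12 + x}}$
$g{\left(n \right)} = \frac{764 n^{2}}{3}$
$v{\left(-102,\sqrt{N{\left(-3 \right)} + 6} \right)} + g{\left(-215 \right)} = \frac{-12 + \sqrt{3 + 6}}{110 - 102 - 7 \sqrt{3 + 6}} + \frac{764 \left(-215\right)^{2}}{3} = \frac{-12 + \sqrt{9}}{110 - 102 - 7 \sqrt{9}} + \frac{764}{3} \cdot 46225 = \frac{-12 + 3}{110 - 102 - 21} + \frac{35315900}{3} = \frac{1}{110 - 102 - 21} \left(-9\right) + \frac{35315900}{3} = \frac{1}{-13} \left(-9\right) + \frac{35315900}{3} = \left(- \frac{1}{13}\right) \left(-9\right) + \frac{35315900}{3} = \frac{9}{13} + \frac{35315900}{3} = \frac{459106727}{39}$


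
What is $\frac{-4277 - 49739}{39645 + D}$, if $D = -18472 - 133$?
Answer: $- \frac{3376}{1315} \approx -2.5673$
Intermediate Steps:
$D = -18605$
$\frac{-4277 - 49739}{39645 + D} = \frac{-4277 - 49739}{39645 - 18605} = - \frac{54016}{21040} = \left(-54016\right) \frac{1}{21040} = - \frac{3376}{1315}$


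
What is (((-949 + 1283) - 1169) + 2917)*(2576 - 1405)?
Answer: 2438022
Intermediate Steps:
(((-949 + 1283) - 1169) + 2917)*(2576 - 1405) = ((334 - 1169) + 2917)*1171 = (-835 + 2917)*1171 = 2082*1171 = 2438022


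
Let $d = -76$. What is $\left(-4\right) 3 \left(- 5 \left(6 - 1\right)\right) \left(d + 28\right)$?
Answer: $-14400$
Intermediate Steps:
$\left(-4\right) 3 \left(- 5 \left(6 - 1\right)\right) \left(d + 28\right) = \left(-4\right) 3 \left(- 5 \left(6 - 1\right)\right) \left(-76 + 28\right) = - 12 \left(\left(-5\right) 5\right) \left(-48\right) = \left(-12\right) \left(-25\right) \left(-48\right) = 300 \left(-48\right) = -14400$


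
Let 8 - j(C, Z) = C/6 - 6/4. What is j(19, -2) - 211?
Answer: -614/3 ≈ -204.67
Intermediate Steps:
j(C, Z) = 19/2 - C/6 (j(C, Z) = 8 - (C/6 - 6/4) = 8 - (C*(1/6) - 6*1/4) = 8 - (C/6 - 3/2) = 8 - (-3/2 + C/6) = 8 + (3/2 - C/6) = 19/2 - C/6)
j(19, -2) - 211 = (19/2 - 1/6*19) - 211 = (19/2 - 19/6) - 211 = 19/3 - 211 = -614/3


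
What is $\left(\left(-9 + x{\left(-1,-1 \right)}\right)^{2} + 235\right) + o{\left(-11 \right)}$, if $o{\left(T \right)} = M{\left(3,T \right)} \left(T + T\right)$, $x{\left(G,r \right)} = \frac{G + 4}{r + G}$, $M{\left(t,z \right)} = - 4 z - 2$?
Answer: $- \frac{2315}{4} \approx -578.75$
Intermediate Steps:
$M{\left(t,z \right)} = -2 - 4 z$
$x{\left(G,r \right)} = \frac{4 + G}{G + r}$
$o{\left(T \right)} = 2 T \left(-2 - 4 T\right)$ ($o{\left(T \right)} = \left(-2 - 4 T\right) \left(T + T\right) = \left(-2 - 4 T\right) 2 T = 2 T \left(-2 - 4 T\right)$)
$\left(\left(-9 + x{\left(-1,-1 \right)}\right)^{2} + 235\right) + o{\left(-11 \right)} = \left(\left(-9 + \frac{4 - 1}{-1 - 1}\right)^{2} + 235\right) - - 44 \left(1 + 2 \left(-11\right)\right) = \left(\left(-9 + \frac{1}{-2} \cdot 3\right)^{2} + 235\right) - - 44 \left(1 - 22\right) = \left(\left(-9 - \frac{3}{2}\right)^{2} + 235\right) - \left(-44\right) \left(-21\right) = \left(\left(-9 - \frac{3}{2}\right)^{2} + 235\right) - 924 = \left(\left(- \frac{21}{2}\right)^{2} + 235\right) - 924 = \left(\frac{441}{4} + 235\right) - 924 = \frac{1381}{4} - 924 = - \frac{2315}{4}$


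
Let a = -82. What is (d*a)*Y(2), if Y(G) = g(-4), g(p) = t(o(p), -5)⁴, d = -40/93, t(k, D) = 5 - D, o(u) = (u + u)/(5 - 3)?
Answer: 32800000/93 ≈ 3.5269e+5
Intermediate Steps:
o(u) = u (o(u) = (2*u)/2 = (2*u)*(½) = u)
d = -40/93 (d = -40*1/93 = -40/93 ≈ -0.43011)
g(p) = 10000 (g(p) = (5 - 1*(-5))⁴ = (5 + 5)⁴ = 10⁴ = 10000)
Y(G) = 10000
(d*a)*Y(2) = -40/93*(-82)*10000 = (3280/93)*10000 = 32800000/93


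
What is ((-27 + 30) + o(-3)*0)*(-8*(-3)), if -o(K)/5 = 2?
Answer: 72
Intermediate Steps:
o(K) = -10 (o(K) = -5*2 = -10)
((-27 + 30) + o(-3)*0)*(-8*(-3)) = ((-27 + 30) - 10*0)*(-8*(-3)) = (3 + 0)*24 = 3*24 = 72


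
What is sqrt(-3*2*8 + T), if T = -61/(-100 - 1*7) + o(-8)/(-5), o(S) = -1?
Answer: 2*I*sqrt(3379595)/535 ≈ 6.8724*I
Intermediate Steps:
T = 412/535 (T = -61/(-100 - 1*7) - 1/(-5) = -61/(-100 - 7) - 1*(-1/5) = -61/(-107) + 1/5 = -61*(-1/107) + 1/5 = 61/107 + 1/5 = 412/535 ≈ 0.77009)
sqrt(-3*2*8 + T) = sqrt(-3*2*8 + 412/535) = sqrt(-6*8 + 412/535) = sqrt(-48 + 412/535) = sqrt(-25268/535) = 2*I*sqrt(3379595)/535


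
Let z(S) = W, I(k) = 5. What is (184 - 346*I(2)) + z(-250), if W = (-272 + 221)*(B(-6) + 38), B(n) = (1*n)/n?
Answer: -3535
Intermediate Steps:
B(n) = 1 (B(n) = n/n = 1)
W = -1989 (W = (-272 + 221)*(1 + 38) = -51*39 = -1989)
z(S) = -1989
(184 - 346*I(2)) + z(-250) = (184 - 346*5) - 1989 = (184 - 1730) - 1989 = -1546 - 1989 = -3535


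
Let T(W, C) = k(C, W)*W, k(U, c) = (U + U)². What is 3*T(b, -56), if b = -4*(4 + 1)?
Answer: -752640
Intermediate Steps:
k(U, c) = 4*U² (k(U, c) = (2*U)² = 4*U²)
b = -20 (b = -4*5 = -20)
T(W, C) = 4*W*C² (T(W, C) = (4*C²)*W = 4*W*C²)
3*T(b, -56) = 3*(4*(-20)*(-56)²) = 3*(4*(-20)*3136) = 3*(-250880) = -752640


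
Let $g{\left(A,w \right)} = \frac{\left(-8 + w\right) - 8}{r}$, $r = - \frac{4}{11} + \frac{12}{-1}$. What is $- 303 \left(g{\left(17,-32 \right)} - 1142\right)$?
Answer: $\frac{5862444}{17} \approx 3.4485 \cdot 10^{5}$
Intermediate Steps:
$r = - \frac{136}{11}$ ($r = \left(-4\right) \frac{1}{11} + 12 \left(-1\right) = - \frac{4}{11} - 12 = - \frac{136}{11} \approx -12.364$)
$g{\left(A,w \right)} = \frac{22}{17} - \frac{11 w}{136}$ ($g{\left(A,w \right)} = \frac{\left(-8 + w\right) - 8}{- \frac{136}{11}} = \left(-16 + w\right) \left(- \frac{11}{136}\right) = \frac{22}{17} - \frac{11 w}{136}$)
$- 303 \left(g{\left(17,-32 \right)} - 1142\right) = - 303 \left(\left(\frac{22}{17} - - \frac{44}{17}\right) - 1142\right) = - 303 \left(\left(\frac{22}{17} + \frac{44}{17}\right) - 1142\right) = - 303 \left(\frac{66}{17} - 1142\right) = \left(-303\right) \left(- \frac{19348}{17}\right) = \frac{5862444}{17}$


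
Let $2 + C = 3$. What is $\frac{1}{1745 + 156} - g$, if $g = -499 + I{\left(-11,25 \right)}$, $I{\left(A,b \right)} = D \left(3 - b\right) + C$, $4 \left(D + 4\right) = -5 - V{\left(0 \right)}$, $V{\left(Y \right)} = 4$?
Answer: $\frac{1370623}{3802} \approx 360.5$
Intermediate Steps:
$C = 1$ ($C = -2 + 3 = 1$)
$D = - \frac{25}{4}$ ($D = -4 + \frac{-5 - 4}{4} = -4 + \frac{1}{4} \left(-9\right) = -4 - \frac{9}{4} = - \frac{25}{4} \approx -6.25$)
$I{\left(A,b \right)} = - \frac{71}{4} + \frac{25 b}{4}$ ($I{\left(A,b \right)} = - \frac{25 \left(3 - b\right)}{4} + 1 = \left(- \frac{75}{4} + \frac{25 b}{4}\right) + 1 = - \frac{71}{4} + \frac{25 b}{4}$)
$g = - \frac{721}{2}$ ($g = -499 + \left(- \frac{71}{4} + \frac{25}{4} \cdot 25\right) = -499 + \left(- \frac{71}{4} + \frac{625}{4}\right) = -499 + \frac{277}{2} = - \frac{721}{2} \approx -360.5$)
$\frac{1}{1745 + 156} - g = \frac{1}{1745 + 156} - - \frac{721}{2} = \frac{1}{1901} + \frac{721}{2} = \frac{1370623}{3802}$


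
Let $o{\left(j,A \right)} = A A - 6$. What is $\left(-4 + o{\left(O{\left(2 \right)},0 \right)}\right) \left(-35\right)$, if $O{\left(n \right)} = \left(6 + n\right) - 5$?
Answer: $350$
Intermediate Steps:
$O{\left(n \right)} = 1 + n$
$o{\left(j,A \right)} = -6 + A^{2}$ ($o{\left(j,A \right)} = A^{2} - 6 = -6 + A^{2}$)
$\left(-4 + o{\left(O{\left(2 \right)},0 \right)}\right) \left(-35\right) = \left(-4 - \left(6 - 0^{2}\right)\right) \left(-35\right) = \left(-4 + \left(-6 + 0\right)\right) \left(-35\right) = \left(-4 - 6\right) \left(-35\right) = \left(-10\right) \left(-35\right) = 350$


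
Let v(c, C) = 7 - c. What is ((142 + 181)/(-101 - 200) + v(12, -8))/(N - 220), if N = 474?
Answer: -914/38227 ≈ -0.023910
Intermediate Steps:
((142 + 181)/(-101 - 200) + v(12, -8))/(N - 220) = ((142 + 181)/(-101 - 200) + (7 - 1*12))/(474 - 220) = (323/(-301) + (7 - 12))/254 = (323*(-1/301) - 5)*(1/254) = (-323/301 - 5)*(1/254) = -1828/301*1/254 = -914/38227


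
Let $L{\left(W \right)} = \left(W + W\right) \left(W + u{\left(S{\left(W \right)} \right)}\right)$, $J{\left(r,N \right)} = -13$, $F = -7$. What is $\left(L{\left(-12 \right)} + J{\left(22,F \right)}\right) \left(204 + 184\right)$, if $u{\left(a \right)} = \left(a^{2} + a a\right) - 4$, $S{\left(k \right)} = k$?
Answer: $-2537908$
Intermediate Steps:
$u{\left(a \right)} = -4 + 2 a^{2}$ ($u{\left(a \right)} = \left(a^{2} + a^{2}\right) - 4 = 2 a^{2} - 4 = -4 + 2 a^{2}$)
$L{\left(W \right)} = 2 W \left(-4 + W + 2 W^{2}\right)$ ($L{\left(W \right)} = \left(W + W\right) \left(W + \left(-4 + 2 W^{2}\right)\right) = 2 W \left(-4 + W + 2 W^{2}\right)$)
$\left(L{\left(-12 \right)} + J{\left(22,F \right)}\right) \left(204 + 184\right) = \left(2 \left(-12\right) \left(-4 - 12 + 2 \left(-12\right)^{2}\right) - 13\right) \left(204 + 184\right) = \left(2 \left(-12\right) \left(-4 - 12 + 2 \cdot 144\right) - 13\right) 388 = \left(2 \left(-12\right) \left(-4 - 12 + 288\right) - 13\right) 388 = \left(2 \left(-12\right) 272 - 13\right) 388 = \left(-6528 - 13\right) 388 = \left(-6541\right) 388 = -2537908$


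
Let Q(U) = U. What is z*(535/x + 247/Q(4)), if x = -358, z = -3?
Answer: -129429/716 ≈ -180.77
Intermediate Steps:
z*(535/x + 247/Q(4)) = -3*(535/(-358) + 247/4) = -3*(535*(-1/358) + 247*(¼)) = -3*(-535/358 + 247/4) = -3*43143/716 = -129429/716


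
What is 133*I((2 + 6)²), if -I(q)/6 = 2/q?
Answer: -399/16 ≈ -24.938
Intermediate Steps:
I(q) = -12/q
133*I((2 + 6)²) = 133*(-12/(2 + 6)²) = 133*(-12/(8²)) = 133*(-12/64) = 133*(-12*1/64) = 133*(-3/16) = -399/16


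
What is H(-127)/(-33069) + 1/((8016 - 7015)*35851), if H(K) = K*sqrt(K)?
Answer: 1/35886851 + 127*I*sqrt(127)/33069 ≈ 2.7865e-8 + 0.04328*I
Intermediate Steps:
H(K) = K**(3/2)
H(-127)/(-33069) + 1/((8016 - 7015)*35851) = (-127)**(3/2)/(-33069) + 1/((8016 - 7015)*35851) = -127*I*sqrt(127)*(-1/33069) + (1/35851)/1001 = 127*I*sqrt(127)/33069 + (1/1001)*(1/35851) = 127*I*sqrt(127)/33069 + 1/35886851 = 1/35886851 + 127*I*sqrt(127)/33069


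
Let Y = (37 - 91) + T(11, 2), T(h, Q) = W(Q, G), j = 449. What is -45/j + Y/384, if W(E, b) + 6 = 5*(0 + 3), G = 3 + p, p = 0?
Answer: -12495/57472 ≈ -0.21741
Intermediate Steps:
G = 3 (G = 3 + 0 = 3)
W(E, b) = 9 (W(E, b) = -6 + 5*(0 + 3) = -6 + 5*3 = -6 + 15 = 9)
T(h, Q) = 9
Y = -45 (Y = (37 - 91) + 9 = -54 + 9 = -45)
-45/j + Y/384 = -45/449 - 45/384 = -45*1/449 - 45*1/384 = -45/449 - 15/128 = -12495/57472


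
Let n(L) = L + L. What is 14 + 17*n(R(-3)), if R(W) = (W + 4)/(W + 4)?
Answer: 48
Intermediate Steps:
R(W) = 1 (R(W) = (4 + W)/(4 + W) = 1)
n(L) = 2*L
14 + 17*n(R(-3)) = 14 + 17*(2*1) = 14 + 17*2 = 14 + 34 = 48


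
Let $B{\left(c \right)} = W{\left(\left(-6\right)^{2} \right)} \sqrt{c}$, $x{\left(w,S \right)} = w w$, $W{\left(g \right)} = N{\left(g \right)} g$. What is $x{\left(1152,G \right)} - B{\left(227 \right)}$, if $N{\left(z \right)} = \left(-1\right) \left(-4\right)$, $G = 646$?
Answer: $1327104 - 144 \sqrt{227} \approx 1.3249 \cdot 10^{6}$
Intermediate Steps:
$N{\left(z \right)} = 4$
$W{\left(g \right)} = 4 g$
$x{\left(w,S \right)} = w^{2}$
$B{\left(c \right)} = 144 \sqrt{c}$ ($B{\left(c \right)} = 4 \left(-6\right)^{2} \sqrt{c} = 4 \cdot 36 \sqrt{c} = 144 \sqrt{c}$)
$x{\left(1152,G \right)} - B{\left(227 \right)} = 1152^{2} - 144 \sqrt{227} = 1327104 - 144 \sqrt{227}$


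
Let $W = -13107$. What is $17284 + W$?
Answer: $4177$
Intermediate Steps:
$17284 + W = 17284 - 13107 = 4177$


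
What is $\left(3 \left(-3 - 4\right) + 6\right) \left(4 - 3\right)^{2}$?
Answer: $-15$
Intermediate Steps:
$\left(3 \left(-3 - 4\right) + 6\right) \left(4 - 3\right)^{2} = \left(3 \left(-7\right) + 6\right) 1^{2} = \left(-21 + 6\right) 1 = \left(-15\right) 1 = -15$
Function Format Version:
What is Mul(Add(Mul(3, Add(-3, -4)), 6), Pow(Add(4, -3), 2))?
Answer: -15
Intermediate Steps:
Mul(Add(Mul(3, Add(-3, -4)), 6), Pow(Add(4, -3), 2)) = Mul(Add(Mul(3, -7), 6), Pow(1, 2)) = Mul(Add(-21, 6), 1) = Mul(-15, 1) = -15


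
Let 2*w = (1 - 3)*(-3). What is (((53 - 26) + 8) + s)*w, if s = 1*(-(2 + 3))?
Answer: 90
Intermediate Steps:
w = 3 (w = ((1 - 3)*(-3))/2 = (-2*(-3))/2 = (1/2)*6 = 3)
s = -5 (s = 1*(-1*5) = 1*(-5) = -5)
(((53 - 26) + 8) + s)*w = (((53 - 26) + 8) - 5)*3 = ((27 + 8) - 5)*3 = (35 - 5)*3 = 30*3 = 90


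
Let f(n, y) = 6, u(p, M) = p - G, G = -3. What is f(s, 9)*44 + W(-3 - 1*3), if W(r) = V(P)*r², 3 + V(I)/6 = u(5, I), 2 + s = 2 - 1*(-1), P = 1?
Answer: 1344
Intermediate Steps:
u(p, M) = 3 + p (u(p, M) = p - 1*(-3) = p + 3 = 3 + p)
s = 1 (s = -2 + (2 - 1*(-1)) = -2 + (2 + 1) = -2 + 3 = 1)
V(I) = 30 (V(I) = -18 + 6*(3 + 5) = -18 + 6*8 = -18 + 48 = 30)
W(r) = 30*r²
f(s, 9)*44 + W(-3 - 1*3) = 6*44 + 30*(-3 - 1*3)² = 264 + 30*(-3 - 3)² = 264 + 30*(-6)² = 264 + 30*36 = 264 + 1080 = 1344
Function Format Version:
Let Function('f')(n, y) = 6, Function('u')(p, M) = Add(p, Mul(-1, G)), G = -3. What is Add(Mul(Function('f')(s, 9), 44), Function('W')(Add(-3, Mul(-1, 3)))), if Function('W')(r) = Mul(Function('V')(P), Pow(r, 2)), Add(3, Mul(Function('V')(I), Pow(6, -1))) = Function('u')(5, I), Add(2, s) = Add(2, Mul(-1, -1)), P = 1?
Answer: 1344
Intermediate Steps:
Function('u')(p, M) = Add(3, p) (Function('u')(p, M) = Add(p, Mul(-1, -3)) = Add(p, 3) = Add(3, p))
s = 1 (s = Add(-2, Add(2, Mul(-1, -1))) = Add(-2, Add(2, 1)) = Add(-2, 3) = 1)
Function('V')(I) = 30 (Function('V')(I) = Add(-18, Mul(6, Add(3, 5))) = Add(-18, Mul(6, 8)) = Add(-18, 48) = 30)
Function('W')(r) = Mul(30, Pow(r, 2))
Add(Mul(Function('f')(s, 9), 44), Function('W')(Add(-3, Mul(-1, 3)))) = Add(Mul(6, 44), Mul(30, Pow(Add(-3, Mul(-1, 3)), 2))) = Add(264, Mul(30, Pow(Add(-3, -3), 2))) = Add(264, Mul(30, Pow(-6, 2))) = Add(264, Mul(30, 36)) = Add(264, 1080) = 1344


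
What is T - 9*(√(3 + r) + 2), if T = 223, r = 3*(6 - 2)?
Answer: 205 - 9*√15 ≈ 170.14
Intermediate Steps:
r = 12 (r = 3*4 = 12)
T - 9*(√(3 + r) + 2) = 223 - 9*(√(3 + 12) + 2) = 223 - 9*(√15 + 2) = 223 - 9*(2 + √15) = 223 - (18 + 9*√15) = 223 + (-18 - 9*√15) = 205 - 9*√15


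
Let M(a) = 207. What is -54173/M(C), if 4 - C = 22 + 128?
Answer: -54173/207 ≈ -261.71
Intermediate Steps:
C = -146 (C = 4 - (22 + 128) = 4 - 1*150 = 4 - 150 = -146)
-54173/M(C) = -54173/207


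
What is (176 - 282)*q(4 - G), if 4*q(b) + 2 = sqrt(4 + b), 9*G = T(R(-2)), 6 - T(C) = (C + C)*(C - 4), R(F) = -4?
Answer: 53 - 53*sqrt(130)/6 ≈ -47.716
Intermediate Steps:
T(C) = 6 - 2*C*(-4 + C) (T(C) = 6 - (C + C)*(C - 4) = 6 - 2*C*(-4 + C))
G = -58/9 (G = (6 - 2*(-4)**2 + 8*(-4))/9 = (6 - 2*16 - 32)/9 = (6 - 32 - 32)/9 = (1/9)*(-58) = -58/9 ≈ -6.4444)
q(b) = -1/2 + sqrt(4 + b)/4
(176 - 282)*q(4 - G) = (176 - 282)*(-1/2 + sqrt(4 + (4 - 1*(-58/9)))/4) = -106*(-1/2 + sqrt(4 + (4 + 58/9))/4) = -106*(-1/2 + sqrt(4 + 94/9)/4) = -106*(-1/2 + sqrt(130/9)/4) = -106*(-1/2 + (sqrt(130)/3)/4) = -106*(-1/2 + sqrt(130)/12) = 53 - 53*sqrt(130)/6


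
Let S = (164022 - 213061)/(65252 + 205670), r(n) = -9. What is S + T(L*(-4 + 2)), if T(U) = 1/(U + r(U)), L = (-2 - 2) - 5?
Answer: -170429/2438298 ≈ -0.069897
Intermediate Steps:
L = -9 (L = -4 - 5 = -9)
T(U) = 1/(-9 + U) (T(U) = 1/(U - 9) = 1/(-9 + U))
S = -49039/270922 ≈ -0.18101
S + T(L*(-4 + 2)) = -49039/270922 + 1/(-9 - 9*(-4 + 2)) = -49039/270922 + 1/(-9 - 9*(-2)) = -49039/270922 + 1/(-9 + 18) = -49039/270922 + 1/9 = -49039/270922 + ⅑ = -170429/2438298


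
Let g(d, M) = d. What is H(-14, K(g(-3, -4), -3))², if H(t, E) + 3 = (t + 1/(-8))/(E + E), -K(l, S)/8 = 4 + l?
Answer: 73441/16384 ≈ 4.4825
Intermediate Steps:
K(l, S) = -32 - 8*l (K(l, S) = -8*(4 + l) = -32 - 8*l)
H(t, E) = -3 + (-⅛ + t)/(2*E) (H(t, E) = -3 + (t + 1/(-8))/(E + E) = -3 + (t - ⅛)/((2*E)) = -3 + (-⅛ + t)*(1/(2*E)) = -3 + (-⅛ + t)/(2*E))
H(-14, K(g(-3, -4), -3))² = ((-1 - 48*(-32 - 8*(-3)) + 8*(-14))/(16*(-32 - 8*(-3))))² = ((-1 - 48*(-32 + 24) - 112)/(16*(-32 + 24)))² = ((1/16)*(-1 - 48*(-8) - 112)/(-8))² = ((1/16)*(-⅛)*(-1 + 384 - 112))² = ((1/16)*(-⅛)*271)² = (-271/128)² = 73441/16384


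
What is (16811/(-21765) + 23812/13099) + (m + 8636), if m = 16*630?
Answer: 5336224701151/285099735 ≈ 18717.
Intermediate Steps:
m = 10080
(16811/(-21765) + 23812/13099) + (m + 8636) = (16811/(-21765) + 23812/13099) + (10080 + 8636) = (16811*(-1/21765) + 23812*(1/13099)) + 18716 = (-16811/21765 + 23812/13099) + 18716 = 298060891/285099735 + 18716 = 5336224701151/285099735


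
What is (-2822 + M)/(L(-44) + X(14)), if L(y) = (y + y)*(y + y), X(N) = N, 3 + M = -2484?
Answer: -5309/7758 ≈ -0.68433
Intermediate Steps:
M = -2487 (M = -3 - 2484 = -2487)
L(y) = 4*y**2 (L(y) = (2*y)*(2*y) = 4*y**2)
(-2822 + M)/(L(-44) + X(14)) = (-2822 - 2487)/(4*(-44)**2 + 14) = -5309/(4*1936 + 14) = -5309/(7744 + 14) = -5309/7758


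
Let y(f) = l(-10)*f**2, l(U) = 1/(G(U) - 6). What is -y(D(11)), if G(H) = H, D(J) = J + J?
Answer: 121/4 ≈ 30.250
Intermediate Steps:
D(J) = 2*J
l(U) = 1/(-6 + U) (l(U) = 1/(U - 6) = 1/(-6 + U))
y(f) = -f**2/16 (y(f) = f**2/(-6 - 10) = f**2/(-16) = -f**2/16)
-y(D(11)) = -(-1)*(2*11)**2/16 = -(-1)*22**2/16 = -(-1)*484/16 = -1*(-121/4) = 121/4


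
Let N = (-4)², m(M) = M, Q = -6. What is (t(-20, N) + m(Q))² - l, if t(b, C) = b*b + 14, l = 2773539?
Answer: -2607075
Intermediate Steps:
N = 16
t(b, C) = 14 + b² (t(b, C) = b² + 14 = 14 + b²)
(t(-20, N) + m(Q))² - l = ((14 + (-20)²) - 6)² - 1*2773539 = ((14 + 400) - 6)² - 2773539 = (414 - 6)² - 2773539 = 408² - 2773539 = 166464 - 2773539 = -2607075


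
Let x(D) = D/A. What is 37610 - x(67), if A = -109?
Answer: 4099557/109 ≈ 37611.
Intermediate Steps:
x(D) = -D/109 (x(D) = D/(-109) = D*(-1/109) = -D/109)
37610 - x(67) = 37610 - (-1)*67/109 = 37610 - 1*(-67/109) = 37610 + 67/109 = 4099557/109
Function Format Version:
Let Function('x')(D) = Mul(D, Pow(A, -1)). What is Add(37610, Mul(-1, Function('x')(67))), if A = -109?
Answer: Rational(4099557, 109) ≈ 37611.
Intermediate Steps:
Function('x')(D) = Mul(Rational(-1, 109), D) (Function('x')(D) = Mul(D, Pow(-109, -1)) = Mul(D, Rational(-1, 109)) = Mul(Rational(-1, 109), D))
Add(37610, Mul(-1, Function('x')(67))) = Add(37610, Mul(-1, Mul(Rational(-1, 109), 67))) = Add(37610, Mul(-1, Rational(-67, 109))) = Add(37610, Rational(67, 109)) = Rational(4099557, 109)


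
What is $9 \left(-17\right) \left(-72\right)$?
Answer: $11016$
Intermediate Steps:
$9 \left(-17\right) \left(-72\right) = \left(-153\right) \left(-72\right) = 11016$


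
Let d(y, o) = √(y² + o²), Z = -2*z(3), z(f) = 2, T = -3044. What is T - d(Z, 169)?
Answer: -3044 - 41*√17 ≈ -3213.0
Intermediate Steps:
Z = -4 (Z = -2*2 = -4)
d(y, o) = √(o² + y²)
T - d(Z, 169) = -3044 - √(169² + (-4)²) = -3044 - √(28561 + 16) = -3044 - √28577 = -3044 - 41*√17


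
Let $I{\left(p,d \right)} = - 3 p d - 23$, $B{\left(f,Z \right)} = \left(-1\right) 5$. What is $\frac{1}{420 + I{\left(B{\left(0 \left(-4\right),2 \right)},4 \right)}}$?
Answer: $\frac{1}{457} \approx 0.0021882$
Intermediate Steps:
$B{\left(f,Z \right)} = -5$
$I{\left(p,d \right)} = -23 - 3 d p$ ($I{\left(p,d \right)} = - 3 d p - 23 = -23 - 3 d p$)
$\frac{1}{420 + I{\left(B{\left(0 \left(-4\right),2 \right)},4 \right)}} = \frac{1}{420 - \left(23 + 12 \left(-5\right)\right)} = \frac{1}{420 + \left(-23 + 60\right)} = \frac{1}{420 + 37} = \frac{1}{457}$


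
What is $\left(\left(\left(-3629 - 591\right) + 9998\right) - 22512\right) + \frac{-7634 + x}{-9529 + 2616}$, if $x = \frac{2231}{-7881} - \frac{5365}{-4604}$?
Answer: $- \frac{4197148223921033}{250832149212} \approx -16733.0$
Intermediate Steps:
$x = \frac{32010041}{36284124}$ ($x = 2231 \left(- \frac{1}{7881}\right) - - \frac{5365}{4604} = - \frac{2231}{7881} + \frac{5365}{4604} = \frac{32010041}{36284124} \approx 0.88221$)
$\left(\left(\left(-3629 - 591\right) + 9998\right) - 22512\right) + \frac{-7634 + x}{-9529 + 2616} = \left(\left(\left(-3629 - 591\right) + 9998\right) - 22512\right) + \frac{-7634 + \frac{32010041}{36284124}}{-9529 + 2616} = \left(\left(-4220 + 9998\right) - 22512\right) - \frac{276960992575}{36284124 \left(-6913\right)} = \left(5778 - 22512\right) - - \frac{276960992575}{250832149212} = -16734 + \frac{276960992575}{250832149212} = - \frac{4197148223921033}{250832149212}$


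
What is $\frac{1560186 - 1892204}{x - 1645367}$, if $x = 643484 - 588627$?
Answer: $\frac{166009}{795255} \approx 0.20875$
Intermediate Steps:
$x = 54857$
$\frac{1560186 - 1892204}{x - 1645367} = \frac{1560186 - 1892204}{54857 - 1645367} = - \frac{332018}{-1590510} = \left(-332018\right) \left(- \frac{1}{1590510}\right) = \frac{166009}{795255}$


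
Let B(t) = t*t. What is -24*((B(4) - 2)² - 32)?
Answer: -3936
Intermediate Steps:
B(t) = t²
-24*((B(4) - 2)² - 32) = -24*((4² - 2)² - 32) = -24*((16 - 2)² - 32) = -24*(14² - 32) = -24*(196 - 32) = -24*164 = -3936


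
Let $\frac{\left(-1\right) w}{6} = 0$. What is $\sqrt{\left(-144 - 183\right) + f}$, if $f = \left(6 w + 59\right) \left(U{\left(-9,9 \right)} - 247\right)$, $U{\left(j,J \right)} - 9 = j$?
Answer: $10 i \sqrt{149} \approx 122.07 i$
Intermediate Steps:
$w = 0$ ($w = \left(-6\right) 0 = 0$)
$U{\left(j,J \right)} = 9 + j$
$f = -14573$ ($f = \left(6 \cdot 0 + 59\right) \left(\left(9 - 9\right) - 247\right) = \left(0 + 59\right) \left(0 - 247\right) = 59 \left(-247\right) = -14573$)
$\sqrt{\left(-144 - 183\right) + f} = \sqrt{\left(-144 - 183\right) - 14573} = \sqrt{-327 - 14573} = \sqrt{-14900} = 10 i \sqrt{149}$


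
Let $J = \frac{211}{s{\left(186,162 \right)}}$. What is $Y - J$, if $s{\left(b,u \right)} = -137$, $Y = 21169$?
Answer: $\frac{2900364}{137} \approx 21171.0$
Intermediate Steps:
$J = - \frac{211}{137}$ ($J = \frac{211}{-137} = 211 \left(- \frac{1}{137}\right) = - \frac{211}{137} \approx -1.5401$)
$Y - J = 21169 - - \frac{211}{137} = 21169 + \frac{211}{137} = \frac{2900364}{137}$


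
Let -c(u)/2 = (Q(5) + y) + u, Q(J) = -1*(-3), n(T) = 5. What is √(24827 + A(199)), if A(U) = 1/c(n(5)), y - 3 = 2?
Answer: √16783026/26 ≈ 157.57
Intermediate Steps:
y = 5 (y = 3 + 2 = 5)
Q(J) = 3
c(u) = -16 - 2*u (c(u) = -2*((3 + 5) + u) = -2*(8 + u) = -16 - 2*u)
A(U) = -1/26 (A(U) = 1/(-16 - 2*5) = 1/(-16 - 10) = 1/(-26) = -1/26)
√(24827 + A(199)) = √(24827 - 1/26) = √(645501/26) = √16783026/26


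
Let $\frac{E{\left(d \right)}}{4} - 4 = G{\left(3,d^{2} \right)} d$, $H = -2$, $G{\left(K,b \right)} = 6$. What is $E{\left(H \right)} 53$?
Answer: $-1696$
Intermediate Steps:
$E{\left(d \right)} = 16 + 24 d$ ($E{\left(d \right)} = 16 + 4 \cdot 6 d = 16 + 24 d$)
$E{\left(H \right)} 53 = \left(16 + 24 \left(-2\right)\right) 53 = \left(16 - 48\right) 53 = \left(-32\right) 53 = -1696$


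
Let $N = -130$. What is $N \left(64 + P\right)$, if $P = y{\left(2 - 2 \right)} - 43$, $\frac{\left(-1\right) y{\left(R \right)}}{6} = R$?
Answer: $-2730$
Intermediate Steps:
$y{\left(R \right)} = - 6 R$
$P = -43$ ($P = - 6 \left(2 - 2\right) - 43 = \left(-6\right) 0 - 43 = 0 - 43 = -43$)
$N \left(64 + P\right) = - 130 \left(64 - 43\right) = \left(-130\right) 21 = -2730$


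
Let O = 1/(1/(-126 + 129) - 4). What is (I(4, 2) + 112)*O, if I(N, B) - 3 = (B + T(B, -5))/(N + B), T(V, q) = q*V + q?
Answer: -677/22 ≈ -30.773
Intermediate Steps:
T(V, q) = q + V*q (T(V, q) = V*q + q = q + V*q)
I(N, B) = 3 + (-5 - 4*B)/(B + N) (I(N, B) = 3 + (B - 5*(1 + B))/(N + B) = 3 + (B + (-5 - 5*B))/(B + N) = 3 + (-5 - 4*B)/(B + N))
O = -3/11 (O = 1/(1/3 - 4) = 1/(⅓ - 4) = 1/(-11/3) = -3/11 ≈ -0.27273)
(I(4, 2) + 112)*O = ((-5 - 1*2 + 3*4)/(2 + 4) + 112)*(-3/11) = ((-5 - 2 + 12)/6 + 112)*(-3/11) = ((⅙)*5 + 112)*(-3/11) = (⅚ + 112)*(-3/11) = (677/6)*(-3/11) = -677/22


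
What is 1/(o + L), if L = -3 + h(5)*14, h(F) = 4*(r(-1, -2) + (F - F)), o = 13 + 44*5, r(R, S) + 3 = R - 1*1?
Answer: -1/50 ≈ -0.020000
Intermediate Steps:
r(R, S) = -4 + R (r(R, S) = -3 + (R - 1*1) = -3 + (R - 1) = -3 + (-1 + R) = -4 + R)
o = 233 (o = 13 + 220 = 233)
h(F) = -20 (h(F) = 4*((-4 - 1) + (F - F)) = 4*(-5 + 0) = 4*(-5) = -20)
L = -283 (L = -3 - 20*14 = -3 - 280 = -283)
1/(o + L) = 1/(233 - 283) = 1/(-50) = -1/50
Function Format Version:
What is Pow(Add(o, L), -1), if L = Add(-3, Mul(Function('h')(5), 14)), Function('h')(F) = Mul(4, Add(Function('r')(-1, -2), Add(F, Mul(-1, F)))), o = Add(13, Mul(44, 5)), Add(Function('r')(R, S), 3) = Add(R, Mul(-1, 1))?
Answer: Rational(-1, 50) ≈ -0.020000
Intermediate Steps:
Function('r')(R, S) = Add(-4, R) (Function('r')(R, S) = Add(-3, Add(R, Mul(-1, 1))) = Add(-3, Add(R, -1)) = Add(-3, Add(-1, R)) = Add(-4, R))
o = 233 (o = Add(13, 220) = 233)
Function('h')(F) = -20 (Function('h')(F) = Mul(4, Add(Add(-4, -1), Add(F, Mul(-1, F)))) = Mul(4, Add(-5, 0)) = Mul(4, -5) = -20)
L = -283 (L = Add(-3, Mul(-20, 14)) = Add(-3, -280) = -283)
Pow(Add(o, L), -1) = Pow(Add(233, -283), -1) = Pow(-50, -1) = Rational(-1, 50)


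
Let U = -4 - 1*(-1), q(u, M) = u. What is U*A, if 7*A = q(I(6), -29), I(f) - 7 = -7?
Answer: 0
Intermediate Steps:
I(f) = 0 (I(f) = 7 - 7 = 0)
A = 0 (A = (⅐)*0 = 0)
U = -3 (U = -4 + 1 = -3)
U*A = -3*0 = 0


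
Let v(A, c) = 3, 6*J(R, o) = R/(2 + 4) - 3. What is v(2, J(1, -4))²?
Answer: 9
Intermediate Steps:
J(R, o) = -½ + R/36 (J(R, o) = (R/(2 + 4) - 3)/6 = (R/6 - 3)/6 = (-3 + R/6)/6 = -½ + R/36)
v(2, J(1, -4))² = 3² = 9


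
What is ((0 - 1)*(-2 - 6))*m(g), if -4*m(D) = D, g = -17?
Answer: 34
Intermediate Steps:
m(D) = -D/4
((0 - 1)*(-2 - 6))*m(g) = ((0 - 1)*(-2 - 6))*(-1/4*(-17)) = -1*(-8)*(17/4) = 8*(17/4) = 34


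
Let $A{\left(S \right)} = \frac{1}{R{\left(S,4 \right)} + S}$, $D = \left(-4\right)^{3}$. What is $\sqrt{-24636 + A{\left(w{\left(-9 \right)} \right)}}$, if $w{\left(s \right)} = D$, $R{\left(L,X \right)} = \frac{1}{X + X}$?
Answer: $\frac{2 i \sqrt{1608245261}}{511} \approx 156.96 i$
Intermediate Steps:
$R{\left(L,X \right)} = \frac{1}{2 X}$
$D = -64$
$w{\left(s \right)} = -64$
$A{\left(S \right)} = \frac{1}{\frac{1}{8} + S}$ ($A{\left(S \right)} = \frac{1}{\frac{1}{2 \cdot 4} + S} = \frac{1}{\frac{1}{2} \cdot \frac{1}{4} + S} = \frac{1}{\frac{1}{8} + S}$)
$\sqrt{-24636 + A{\left(w{\left(-9 \right)} \right)}} = \sqrt{-24636 + \frac{8}{1 + 8 \left(-64\right)}} = \sqrt{-24636 + \frac{8}{1 - 512}} = \sqrt{-24636 + \frac{8}{-511}} = \sqrt{-24636 + 8 \left(- \frac{1}{511}\right)} = \sqrt{-24636 - \frac{8}{511}} = \sqrt{- \frac{12589004}{511}} = \frac{2 i \sqrt{1608245261}}{511}$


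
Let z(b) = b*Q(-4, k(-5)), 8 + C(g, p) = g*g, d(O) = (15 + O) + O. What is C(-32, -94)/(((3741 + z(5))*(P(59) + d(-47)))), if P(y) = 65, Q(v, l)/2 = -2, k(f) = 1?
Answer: -508/26047 ≈ -0.019503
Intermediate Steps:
Q(v, l) = -4 (Q(v, l) = 2*(-2) = -4)
d(O) = 15 + 2*O
C(g, p) = -8 + g² (C(g, p) = -8 + g*g = -8 + g²)
z(b) = -4*b (z(b) = b*(-4) = -4*b)
C(-32, -94)/(((3741 + z(5))*(P(59) + d(-47)))) = (-8 + (-32)²)/(((3741 - 4*5)*(65 + (15 + 2*(-47))))) = (-8 + 1024)/(((3741 - 20)*(65 + (15 - 94)))) = 1016/((3721*(65 - 79))) = 1016/((3721*(-14))) = 1016/(-52094) = 1016*(-1/52094) = -508/26047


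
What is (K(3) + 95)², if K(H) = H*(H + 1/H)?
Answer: 11025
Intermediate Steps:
(K(3) + 95)² = ((1 + 3²) + 95)² = ((1 + 9) + 95)² = (10 + 95)² = 105² = 11025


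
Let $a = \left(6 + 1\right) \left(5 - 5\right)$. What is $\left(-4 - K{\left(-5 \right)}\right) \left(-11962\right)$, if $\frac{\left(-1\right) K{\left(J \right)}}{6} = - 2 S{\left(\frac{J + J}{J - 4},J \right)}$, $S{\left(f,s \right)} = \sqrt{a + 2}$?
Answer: $47848 + 143544 \sqrt{2} \approx 2.5085 \cdot 10^{5}$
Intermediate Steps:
$a = 0$ ($a = 7 \cdot 0 = 0$)
$S{\left(f,s \right)} = \sqrt{2}$ ($S{\left(f,s \right)} = \sqrt{0 + 2} = \sqrt{2}$)
$K{\left(J \right)} = 12 \sqrt{2}$ ($K{\left(J \right)} = - 6 \left(- 2 \sqrt{2}\right) = 12 \sqrt{2}$)
$\left(-4 - K{\left(-5 \right)}\right) \left(-11962\right) = \left(-4 - 12 \sqrt{2}\right) \left(-11962\right) = 47848 + 143544 \sqrt{2}$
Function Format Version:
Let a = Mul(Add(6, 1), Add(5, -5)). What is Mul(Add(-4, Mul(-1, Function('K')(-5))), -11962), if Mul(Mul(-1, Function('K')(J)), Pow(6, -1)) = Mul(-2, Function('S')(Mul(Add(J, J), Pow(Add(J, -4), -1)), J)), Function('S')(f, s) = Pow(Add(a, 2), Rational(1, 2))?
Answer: Add(47848, Mul(143544, Pow(2, Rational(1, 2)))) ≈ 2.5085e+5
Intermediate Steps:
a = 0 (a = Mul(7, 0) = 0)
Function('S')(f, s) = Pow(2, Rational(1, 2)) (Function('S')(f, s) = Pow(Add(0, 2), Rational(1, 2)) = Pow(2, Rational(1, 2)))
Function('K')(J) = Mul(12, Pow(2, Rational(1, 2))) (Function('K')(J) = Mul(-6, Mul(-2, Pow(2, Rational(1, 2)))) = Mul(12, Pow(2, Rational(1, 2))))
Mul(Add(-4, Mul(-1, Function('K')(-5))), -11962) = Mul(Add(-4, Mul(-1, Mul(12, Pow(2, Rational(1, 2))))), -11962) = Mul(Add(-4, Mul(-12, Pow(2, Rational(1, 2)))), -11962) = Add(47848, Mul(143544, Pow(2, Rational(1, 2))))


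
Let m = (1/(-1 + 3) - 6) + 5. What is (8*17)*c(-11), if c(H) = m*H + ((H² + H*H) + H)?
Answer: 32164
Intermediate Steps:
m = -½ (m = (1/2 - 6) + 5 = (½ - 6) + 5 = -11/2 + 5 = -½ ≈ -0.50000)
c(H) = H/2 + 2*H² (c(H) = -H/2 + ((H² + H*H) + H) = -H/2 + ((H² + H²) + H) = -H/2 + (2*H² + H) = -H/2 + (H + 2*H²) = H/2 + 2*H²)
(8*17)*c(-11) = (8*17)*((½)*(-11)*(1 + 4*(-11))) = 136*((½)*(-11)*(1 - 44)) = 136*((½)*(-11)*(-43)) = 136*(473/2) = 32164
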